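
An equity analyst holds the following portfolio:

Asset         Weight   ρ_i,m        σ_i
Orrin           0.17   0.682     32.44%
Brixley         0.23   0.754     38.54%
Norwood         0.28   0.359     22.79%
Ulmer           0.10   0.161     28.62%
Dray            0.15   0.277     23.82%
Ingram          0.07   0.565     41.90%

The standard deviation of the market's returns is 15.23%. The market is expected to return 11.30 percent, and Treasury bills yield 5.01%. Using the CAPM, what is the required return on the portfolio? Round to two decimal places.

β_Orrin = 0.682 × 32.44% / 15.23% = 1.4527
β_Brixley = 0.754 × 38.54% / 15.23% = 1.9080
β_Norwood = 0.359 × 22.79% / 15.23% = 0.5372
β_Ulmer = 0.161 × 28.62% / 15.23% = 0.3025
β_Dray = 0.277 × 23.82% / 15.23% = 0.4332
β_Ingram = 0.565 × 41.90% / 15.23% = 1.5544
β_P = Σ w_i β_i = 0.17×1.4527 + 0.23×1.9080 + 0.28×0.5372 + 0.10×0.3025 + 0.15×0.4332 + 0.07×1.5544 = 1.0403
MRP = 11.30% − 5.01% = 6.29%
E(R_P) = R_f + β_P × MRP = 5.01% + 1.0403 × 6.29% = 11.55%

11.55%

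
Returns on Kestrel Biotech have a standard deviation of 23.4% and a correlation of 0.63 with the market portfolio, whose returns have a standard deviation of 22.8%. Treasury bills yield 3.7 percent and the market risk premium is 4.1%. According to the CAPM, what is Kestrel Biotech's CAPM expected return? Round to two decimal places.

6.35%

β = ρ × σ_i / σ_m = 0.63 × 23.4% / 22.8% = 0.6466
E(R) = 3.7% + 0.6466 × 4.1% = 6.35%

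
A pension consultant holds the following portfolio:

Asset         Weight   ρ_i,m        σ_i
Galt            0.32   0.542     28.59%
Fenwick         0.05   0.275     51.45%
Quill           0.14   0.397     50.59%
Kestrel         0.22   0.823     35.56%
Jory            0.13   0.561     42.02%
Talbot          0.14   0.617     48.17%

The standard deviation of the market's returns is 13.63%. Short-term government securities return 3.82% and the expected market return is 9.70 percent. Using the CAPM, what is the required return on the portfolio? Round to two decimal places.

β_Galt = 0.542 × 28.59% / 13.63% = 1.1369
β_Fenwick = 0.275 × 51.45% / 13.63% = 1.0381
β_Quill = 0.397 × 50.59% / 13.63% = 1.4735
β_Kestrel = 0.823 × 35.56% / 13.63% = 2.1472
β_Jory = 0.561 × 42.02% / 13.63% = 1.7295
β_Talbot = 0.617 × 48.17% / 13.63% = 2.1805
β_P = Σ w_i β_i = 0.32×1.1369 + 0.05×1.0381 + 0.14×1.4735 + 0.22×2.1472 + 0.13×1.7295 + 0.14×2.1805 = 1.6245
MRP = 9.70% − 3.82% = 5.88%
E(R_P) = R_f + β_P × MRP = 3.82% + 1.6245 × 5.88% = 13.37%

13.37%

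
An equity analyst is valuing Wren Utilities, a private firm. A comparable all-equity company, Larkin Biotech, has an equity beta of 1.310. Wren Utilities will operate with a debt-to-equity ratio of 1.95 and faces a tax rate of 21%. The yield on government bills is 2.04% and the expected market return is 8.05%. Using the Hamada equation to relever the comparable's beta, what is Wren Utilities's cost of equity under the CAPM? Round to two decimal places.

β_L = β_U × [1 + (1 − t)(D/E)] = 1.310 × [1 + (1 − 0.21) × 1.95]
    = 1.310 × [1 + 0.79 × 1.95] = 1.310 × 2.5405 = 3.3281
MRP = 8.05% − 2.04% = 6.01%
E(R) = R_f + β_L × MRP = 2.04% + 3.3281 × 6.01% = 22.04%

22.04%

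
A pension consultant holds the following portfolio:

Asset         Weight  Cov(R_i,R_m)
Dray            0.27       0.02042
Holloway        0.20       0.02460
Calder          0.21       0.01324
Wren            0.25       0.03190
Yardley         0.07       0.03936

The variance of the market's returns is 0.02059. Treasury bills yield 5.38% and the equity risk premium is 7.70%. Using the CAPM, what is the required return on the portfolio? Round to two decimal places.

14.33%

β_Dray = 0.02042 / 0.02059 = 0.9917
β_Holloway = 0.02460 / 0.02059 = 1.1948
β_Calder = 0.01324 / 0.02059 = 0.6430
β_Wren = 0.03190 / 0.02059 = 1.5493
β_Yardley = 0.03936 / 0.02059 = 1.9116
β_P = Σ w_i β_i = 0.27×0.9917 + 0.20×1.1948 + 0.21×0.6430 + 0.25×1.5493 + 0.07×1.9116 = 1.1629
E(R_P) = R_f + β_P × MRP = 5.38% + 1.1629 × 7.70% = 14.33%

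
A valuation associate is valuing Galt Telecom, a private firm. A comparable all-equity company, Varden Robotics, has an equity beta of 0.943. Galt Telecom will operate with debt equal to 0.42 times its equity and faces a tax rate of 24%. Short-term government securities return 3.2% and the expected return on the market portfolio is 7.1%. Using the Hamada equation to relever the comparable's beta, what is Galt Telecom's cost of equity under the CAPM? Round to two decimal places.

8.05%

β_L = β_U × [1 + (1 − t)(D/E)] = 0.943 × [1 + (1 − 0.24) × 0.42]
    = 0.943 × [1 + 0.76 × 0.42] = 0.943 × 1.3192 = 1.2440
MRP = 7.1% − 3.2% = 3.90%
E(R) = R_f + β_L × MRP = 3.2% + 1.2440 × 3.9% = 8.05%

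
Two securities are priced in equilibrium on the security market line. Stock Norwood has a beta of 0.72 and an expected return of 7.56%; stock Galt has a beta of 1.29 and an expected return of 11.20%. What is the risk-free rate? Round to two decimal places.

Both satisfy E(R) = R_f + β·MRP, so the slope of the SML is
MRP = (11.20% − 7.56%) / (1.29 − 0.72) = 3.64% / 0.57 = 6.3860%
R_f = E(R_Norwood) − β_Norwood·MRP = 7.56% − 0.72 × 6.3860% = 2.9621%

2.96%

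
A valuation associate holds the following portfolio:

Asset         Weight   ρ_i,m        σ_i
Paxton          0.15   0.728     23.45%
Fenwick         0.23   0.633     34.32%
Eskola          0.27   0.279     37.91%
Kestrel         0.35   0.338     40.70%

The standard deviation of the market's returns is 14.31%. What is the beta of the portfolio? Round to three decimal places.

β_Paxton = 0.728 × 23.45% / 14.31% = 1.1930
β_Fenwick = 0.633 × 34.32% / 14.31% = 1.5181
β_Eskola = 0.279 × 37.91% / 14.31% = 0.7391
β_Kestrel = 0.338 × 40.70% / 14.31% = 0.9613
β_P = Σ w_i β_i = 0.15×1.1930 + 0.23×1.5181 + 0.27×0.7391 + 0.35×0.9613 = 1.0641

1.064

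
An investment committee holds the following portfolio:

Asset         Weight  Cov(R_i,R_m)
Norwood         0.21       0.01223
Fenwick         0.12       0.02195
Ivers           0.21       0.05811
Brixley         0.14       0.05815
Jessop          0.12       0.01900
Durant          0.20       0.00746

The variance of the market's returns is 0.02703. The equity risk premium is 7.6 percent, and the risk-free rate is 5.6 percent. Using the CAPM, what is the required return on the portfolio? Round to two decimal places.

β_Norwood = 0.01223 / 0.02703 = 0.4525
β_Fenwick = 0.02195 / 0.02703 = 0.8121
β_Ivers = 0.05811 / 0.02703 = 2.1498
β_Brixley = 0.05815 / 0.02703 = 2.1513
β_Jessop = 0.01900 / 0.02703 = 0.7029
β_Durant = 0.00746 / 0.02703 = 0.2760
β_P = Σ w_i β_i = 0.21×0.4525 + 0.12×0.8121 + 0.21×2.1498 + 0.14×2.1513 + 0.12×0.7029 + 0.20×0.2760 = 1.0847
E(R_P) = R_f + β_P × MRP = 5.6% + 1.0847 × 7.6% = 13.84%

13.84%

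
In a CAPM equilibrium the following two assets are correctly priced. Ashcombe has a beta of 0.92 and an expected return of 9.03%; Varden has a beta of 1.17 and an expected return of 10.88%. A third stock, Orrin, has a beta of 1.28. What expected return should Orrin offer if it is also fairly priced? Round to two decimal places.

MRP (SML slope) = (10.88% − 9.03%) / (1.17 − 0.92) = 1.85% / 0.25 = 7.4000%
R_f (intercept) = 9.03% − 0.92 × 7.4000% = 2.2220%
E(R_Orrin) = R_f + β × MRP = 2.2220% + 1.28 × 7.4000% = 11.69%

11.69%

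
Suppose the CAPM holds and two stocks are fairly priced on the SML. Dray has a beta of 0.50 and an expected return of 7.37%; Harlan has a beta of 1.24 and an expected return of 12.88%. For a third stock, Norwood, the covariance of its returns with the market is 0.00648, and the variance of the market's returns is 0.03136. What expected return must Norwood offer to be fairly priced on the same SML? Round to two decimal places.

5.19%

MRP = (12.88% − 7.37%) / (1.24 − 0.50) = 7.4459%
R_f = 7.37% − 0.50 × 7.4459% = 3.6471%
β_Norwood = Cov / Var(R_m) = 0.00648 / 0.03136 = 0.2066
E(R_Norwood) = R_f + β × MRP = 3.6471% + 0.2066 × 7.4459% = 5.19%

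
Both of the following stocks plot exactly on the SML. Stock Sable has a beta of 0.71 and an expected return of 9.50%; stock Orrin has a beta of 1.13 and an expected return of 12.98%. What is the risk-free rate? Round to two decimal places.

3.62%

Both satisfy E(R) = R_f + β·MRP, so the slope of the SML is
MRP = (12.98% − 9.50%) / (1.13 − 0.71) = 3.48% / 0.42 = 8.2857%
R_f = E(R_Sable) − β_Sable·MRP = 9.50% − 0.71 × 8.2857% = 3.6172%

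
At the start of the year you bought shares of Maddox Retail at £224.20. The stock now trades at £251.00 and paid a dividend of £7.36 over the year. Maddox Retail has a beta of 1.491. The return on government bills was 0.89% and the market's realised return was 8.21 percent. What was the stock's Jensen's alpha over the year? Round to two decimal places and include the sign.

Realised HPR = (P1 + D1 − P0) / P0 = (251.00 + 7.36 − 224.20) / 224.20 = 34.16 / 224.20 = 15.2364%
MRP = 8.21% − 0.89% = 7.32%
CAPM required = R_f + β·MRP = 0.89% + 1.491 × 7.32% = 11.80412%
α = realised − required = 15.2364% − 11.80412% = +3.43%

+3.43%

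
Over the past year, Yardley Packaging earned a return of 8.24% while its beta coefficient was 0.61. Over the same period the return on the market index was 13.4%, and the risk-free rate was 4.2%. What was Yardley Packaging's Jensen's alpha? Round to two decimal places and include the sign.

-1.57%

Market excess return = 13.4% − 4.2% = 9.20%
CAPM benchmark = R_f + β(R_m − R_f) = 4.2% + 0.61 × 9.2% = 9.8120%
α = actual − benchmark = 8.24% − 9.8120% = -1.57%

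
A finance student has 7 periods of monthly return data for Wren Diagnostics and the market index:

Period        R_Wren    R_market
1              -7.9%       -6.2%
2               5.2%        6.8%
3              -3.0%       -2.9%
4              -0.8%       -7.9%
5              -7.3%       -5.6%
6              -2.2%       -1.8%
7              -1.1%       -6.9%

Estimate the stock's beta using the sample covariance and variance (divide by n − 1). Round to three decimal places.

Mean R_i = (-7.9 + 5.2 − 3.0 − 0.8 − 7.3 − 2.2 − 1.1) / 7 = -2.4429%
Mean R_m = (-6.2 + 6.8 − 2.9 − 7.9 − 5.6 − 1.8 − 6.9) / 7 = -3.5000%
Σ(R_i − R̄_i)(R_m − R̄_m) = 91.9400  ⇒  Cov = 91.9400 / 6 = 15.3233
Σ(R_m − R̄_m)² = 151.9600  ⇒  Var(R_m) = 151.9600 / 6 = 25.3267
β = Cov / Var(R_m) = 15.3233 / 25.3267 = 0.6050

0.605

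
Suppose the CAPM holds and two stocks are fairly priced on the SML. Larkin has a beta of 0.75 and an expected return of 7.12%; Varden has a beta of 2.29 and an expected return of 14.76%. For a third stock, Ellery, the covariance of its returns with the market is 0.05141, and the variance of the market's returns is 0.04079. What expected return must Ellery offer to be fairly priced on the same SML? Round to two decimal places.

MRP = (14.76% − 7.12%) / (2.29 − 0.75) = 4.9610%
R_f = 7.12% − 0.75 × 4.9610% = 3.3993%
β_Ellery = Cov / Var(R_m) = 0.05141 / 0.04079 = 1.2604
E(R_Ellery) = R_f + β × MRP = 3.3993% + 1.2604 × 4.9610% = 9.65%

9.65%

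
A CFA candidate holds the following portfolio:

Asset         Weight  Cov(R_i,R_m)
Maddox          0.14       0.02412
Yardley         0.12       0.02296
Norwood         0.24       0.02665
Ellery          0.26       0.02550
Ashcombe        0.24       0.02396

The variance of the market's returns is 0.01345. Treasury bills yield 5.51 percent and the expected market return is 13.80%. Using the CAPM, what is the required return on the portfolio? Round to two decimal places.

20.86%

β_Maddox = 0.02412 / 0.01345 = 1.7933
β_Yardley = 0.02296 / 0.01345 = 1.7071
β_Norwood = 0.02665 / 0.01345 = 1.9814
β_Ellery = 0.02550 / 0.01345 = 1.8959
β_Ashcombe = 0.02396 / 0.01345 = 1.7814
β_P = Σ w_i β_i = 0.14×1.7933 + 0.12×1.7071 + 0.24×1.9814 + 0.26×1.8959 + 0.24×1.7814 = 1.8519
MRP = 13.80% − 5.51% = 8.29%
E(R_P) = R_f + β_P × MRP = 5.51% + 1.8519 × 8.29% = 20.86%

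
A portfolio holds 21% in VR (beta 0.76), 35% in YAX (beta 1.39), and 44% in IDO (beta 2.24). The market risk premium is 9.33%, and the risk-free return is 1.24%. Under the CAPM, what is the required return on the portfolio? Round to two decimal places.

16.46%

β_P = Σ w_i β_i = 0.21×0.76 + 0.35×1.39 + 0.44×2.24 = 1.6317
E(R_P) = R_f + β_P × MRP = 1.24% + 1.6317 × 9.33% = 16.46%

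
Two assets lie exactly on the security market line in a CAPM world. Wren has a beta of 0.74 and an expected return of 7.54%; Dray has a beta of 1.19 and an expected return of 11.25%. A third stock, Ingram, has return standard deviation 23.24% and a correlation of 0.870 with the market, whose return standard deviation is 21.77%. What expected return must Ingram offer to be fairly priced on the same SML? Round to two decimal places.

MRP = (11.25% − 7.54%) / (1.19 − 0.74) = 8.2444%
R_f = 7.54% − 0.74 × 8.2444% = 1.4391%
β_Ingram = ρ·σ_i/σ_m = 0.870 × 23.24 / 21.77 = 0.9287
E(R_Ingram) = R_f + β × MRP = 1.4391% + 0.9287 × 8.2444% = 9.10%

9.10%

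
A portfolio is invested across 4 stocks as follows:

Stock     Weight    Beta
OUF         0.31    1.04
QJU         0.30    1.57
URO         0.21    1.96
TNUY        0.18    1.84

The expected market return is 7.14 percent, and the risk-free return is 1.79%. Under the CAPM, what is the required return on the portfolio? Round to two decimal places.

10.01%

β_P = Σ w_i β_i = 0.31×1.04 + 0.30×1.57 + 0.21×1.96 + 0.18×1.84 = 1.5362
MRP = 7.14% − 1.79% = 5.35%
E(R_P) = R_f + β_P × MRP = 1.79% + 1.5362 × 5.35% = 10.01%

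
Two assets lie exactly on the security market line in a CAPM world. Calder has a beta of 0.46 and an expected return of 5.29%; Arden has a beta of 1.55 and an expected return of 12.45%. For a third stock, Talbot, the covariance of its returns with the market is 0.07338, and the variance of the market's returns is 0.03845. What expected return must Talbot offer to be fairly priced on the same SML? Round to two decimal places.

14.80%

MRP = (12.45% − 5.29%) / (1.55 − 0.46) = 6.5688%
R_f = 5.29% − 0.46 × 6.5688% = 2.2684%
β_Talbot = Cov / Var(R_m) = 0.07338 / 0.03845 = 1.9085
E(R_Talbot) = R_f + β × MRP = 2.2684% + 1.9085 × 6.5688% = 14.80%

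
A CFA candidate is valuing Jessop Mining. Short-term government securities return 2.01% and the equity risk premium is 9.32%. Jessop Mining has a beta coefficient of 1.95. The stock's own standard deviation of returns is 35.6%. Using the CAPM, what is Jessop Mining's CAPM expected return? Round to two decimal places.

E(R) = R_f + β × MRP = 2.01% + 1.95 × 9.32% = 20.18%

20.18%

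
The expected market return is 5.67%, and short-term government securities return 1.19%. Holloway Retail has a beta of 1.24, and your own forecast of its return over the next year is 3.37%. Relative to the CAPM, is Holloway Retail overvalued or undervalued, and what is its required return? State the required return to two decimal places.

MRP = 5.67% − 1.19% = 4.48%
Required return = R_f + β·MRP = 1.19% + 1.24 × 4.48% = 6.75%
Forecast 3.37% < required 6.75% → the stock plots below the SML → overvalued.

Overvalued; required return 6.75%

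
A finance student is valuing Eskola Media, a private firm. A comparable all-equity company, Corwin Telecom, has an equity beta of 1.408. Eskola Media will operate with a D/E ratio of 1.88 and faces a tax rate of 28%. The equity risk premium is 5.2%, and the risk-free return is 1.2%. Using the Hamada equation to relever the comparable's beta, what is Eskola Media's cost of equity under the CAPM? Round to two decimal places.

18.43%

β_L = β_U × [1 + (1 − t)(D/E)] = 1.408 × [1 + (1 − 0.28) × 1.88]
    = 1.408 × [1 + 0.72 × 1.88] = 1.408 × 2.3536 = 3.3139
E(R) = R_f + β_L × MRP = 1.2% + 3.3139 × 5.2% = 18.43%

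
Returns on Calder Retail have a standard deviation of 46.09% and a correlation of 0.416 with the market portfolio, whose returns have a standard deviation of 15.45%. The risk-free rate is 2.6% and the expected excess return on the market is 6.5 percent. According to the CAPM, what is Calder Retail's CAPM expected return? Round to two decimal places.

10.67%

β = ρ × σ_i / σ_m = 0.416 × 46.09% / 15.45% = 1.2410
E(R) = 2.6% + 1.2410 × 6.5% = 10.67%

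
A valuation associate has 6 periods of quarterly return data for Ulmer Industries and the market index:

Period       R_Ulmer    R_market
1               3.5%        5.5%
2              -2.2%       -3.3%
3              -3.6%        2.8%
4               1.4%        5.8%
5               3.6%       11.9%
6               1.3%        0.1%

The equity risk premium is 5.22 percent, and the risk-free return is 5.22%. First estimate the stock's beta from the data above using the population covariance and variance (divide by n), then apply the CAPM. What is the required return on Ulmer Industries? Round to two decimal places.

7.20%

Mean R_i = (3.5 − 2.2 − 3.6 + 1.4 + 3.6 + 1.3) / 6 = 0.6667%
Mean R_m = (5.5 − 3.3 + 2.8 + 5.8 + 11.9 + 0.1) / 6 = 3.8000%
Σ(R_i − R̄_i)(R_m − R̄_m) = 52.3200  ⇒  Cov = 52.3200 / 6 = 8.7200
Σ(R_m − R̄_m)² = 137.6000  ⇒  Var(R_m) = 137.6000 / 6 = 22.9333
β = Cov / Var(R_m) = 8.7200 / 22.9333 = 0.3802
E(R) = R_f + β × MRP = 5.22% + 0.3802 × 5.22% = 7.20%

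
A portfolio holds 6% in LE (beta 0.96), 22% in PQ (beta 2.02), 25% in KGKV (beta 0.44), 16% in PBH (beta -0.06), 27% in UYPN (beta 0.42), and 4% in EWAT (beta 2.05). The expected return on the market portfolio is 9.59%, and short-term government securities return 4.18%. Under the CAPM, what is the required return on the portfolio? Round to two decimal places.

β_P = Σ w_i β_i = 0.06×0.96 + 0.22×2.02 + 0.25×0.44 + 0.16×-0.06 + 0.27×0.42 + 0.04×2.05 = 0.7978
MRP = 9.59% − 4.18% = 5.41%
E(R_P) = R_f + β_P × MRP = 4.18% + 0.7978 × 5.41% = 8.50%

8.50%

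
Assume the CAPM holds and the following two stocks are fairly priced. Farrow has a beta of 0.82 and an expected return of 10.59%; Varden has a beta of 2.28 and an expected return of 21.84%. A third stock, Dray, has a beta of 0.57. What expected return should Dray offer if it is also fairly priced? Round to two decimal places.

8.66%

MRP (SML slope) = (21.84% − 10.59%) / (2.28 − 0.82) = 11.25% / 1.46 = 7.7055%
R_f (intercept) = 10.59% − 0.82 × 7.7055% = 4.2715%
E(R_Dray) = R_f + β × MRP = 4.2715% + 0.57 × 7.7055% = 8.66%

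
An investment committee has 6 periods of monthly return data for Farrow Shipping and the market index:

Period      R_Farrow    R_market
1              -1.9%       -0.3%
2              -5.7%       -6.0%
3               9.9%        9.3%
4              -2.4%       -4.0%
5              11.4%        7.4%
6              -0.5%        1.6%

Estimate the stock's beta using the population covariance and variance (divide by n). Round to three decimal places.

Mean R_i = (-1.9 − 5.7 + 9.9 − 2.4 + 11.4 − 0.5) / 6 = 1.8000%
Mean R_m = (-0.3 − 6.0 + 9.3 − 4.0 + 7.4 + 1.6) / 6 = 1.3333%
Σ(R_i − R̄_i)(R_m − R̄_m) = 205.6000  ⇒  Cov = 205.6000 / 6 = 34.2667
Σ(R_m − R̄_m)² = 185.2333  ⇒  Var(R_m) = 185.2333 / 6 = 30.8722
β = Cov / Var(R_m) = 34.2667 / 30.8722 = 1.1100

1.110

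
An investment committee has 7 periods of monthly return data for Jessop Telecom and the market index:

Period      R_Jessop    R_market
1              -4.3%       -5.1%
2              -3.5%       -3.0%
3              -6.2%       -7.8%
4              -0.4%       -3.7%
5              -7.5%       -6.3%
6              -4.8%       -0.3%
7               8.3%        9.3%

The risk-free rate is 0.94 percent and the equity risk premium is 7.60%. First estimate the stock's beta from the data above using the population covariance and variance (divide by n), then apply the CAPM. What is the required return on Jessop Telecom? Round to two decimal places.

7.32%

Mean R_i = (-4.3 − 3.5 − 6.2 − 0.4 − 7.5 − 4.8 + 8.3) / 7 = -2.6286%
Mean R_m = (-5.1 − 3.0 − 7.8 − 3.7 − 6.3 − 0.3 + 9.3) / 7 = -2.4143%
Σ(R_i − R̄_i)(R_m − R̄_m) = 163.7271  ⇒  Cov = 163.7271 / 7 = 23.3896
Σ(R_m − R̄_m)² = 195.0086  ⇒  Var(R_m) = 195.0086 / 7 = 27.8584
β = Cov / Var(R_m) = 23.3896 / 27.8584 = 0.8396
E(R) = R_f + β × MRP = 0.94% + 0.8396 × 7.60% = 7.32%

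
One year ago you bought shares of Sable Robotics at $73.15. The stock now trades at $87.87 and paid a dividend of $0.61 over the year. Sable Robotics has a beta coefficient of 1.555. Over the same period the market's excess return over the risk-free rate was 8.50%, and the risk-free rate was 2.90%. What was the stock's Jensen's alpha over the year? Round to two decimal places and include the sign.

+4.84%

Realised HPR = (P1 + D1 − P0) / P0 = (87.87 + 0.61 − 73.15) / 73.15 = 15.33 / 73.15 = 20.9569%
CAPM required = R_f + β·MRP = 2.90% + 1.555 × 8.50% = 16.11750%
α = realised − required = 20.9569% − 16.11750% = +4.84%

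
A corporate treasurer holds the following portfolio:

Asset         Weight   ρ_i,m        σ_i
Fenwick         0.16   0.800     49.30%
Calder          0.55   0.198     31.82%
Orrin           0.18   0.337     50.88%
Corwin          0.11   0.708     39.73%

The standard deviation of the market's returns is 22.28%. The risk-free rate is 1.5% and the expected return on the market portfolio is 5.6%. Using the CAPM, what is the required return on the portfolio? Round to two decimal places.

4.44%

β_Fenwick = 0.800 × 49.30% / 22.28% = 1.7702
β_Calder = 0.198 × 31.82% / 22.28% = 0.2828
β_Orrin = 0.337 × 50.88% / 22.28% = 0.7696
β_Corwin = 0.708 × 39.73% / 22.28% = 1.2625
β_P = Σ w_i β_i = 0.16×1.7702 + 0.55×0.2828 + 0.18×0.7696 + 0.11×1.2625 = 0.7162
MRP = 5.6% − 1.5% = 4.10%
E(R_P) = R_f + β_P × MRP = 1.5% + 0.7162 × 4.1% = 4.44%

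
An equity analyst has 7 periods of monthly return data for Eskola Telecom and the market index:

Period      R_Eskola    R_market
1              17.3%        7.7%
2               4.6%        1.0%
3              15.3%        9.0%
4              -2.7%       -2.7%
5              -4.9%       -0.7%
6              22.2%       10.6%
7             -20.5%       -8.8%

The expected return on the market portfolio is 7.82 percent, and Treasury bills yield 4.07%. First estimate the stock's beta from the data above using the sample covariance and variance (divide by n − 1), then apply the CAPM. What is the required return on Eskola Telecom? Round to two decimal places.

Mean R_i = (17.3 + 4.6 + 15.3 − 2.7 − 4.9 + 22.2 − 20.5) / 7 = 4.4714%
Mean R_m = (7.7 + 1.0 + 9.0 − 2.7 − 0.7 + 10.6 − 8.8) / 7 = 2.3000%
Σ(R_i − R̄_i)(R_m − R̄_m) = 629.9600  ⇒  Cov = 629.9600 / 6 = 104.9933
Σ(R_m − R̄_m)² = 301.8400  ⇒  Var(R_m) = 301.8400 / 6 = 50.3067
β = Cov / Var(R_m) = 104.9933 / 50.3067 = 2.0871
MRP = 7.82% − 4.07% = 3.75%
E(R) = R_f + β × MRP = 4.07% + 2.0871 × 3.75% = 11.90%

11.90%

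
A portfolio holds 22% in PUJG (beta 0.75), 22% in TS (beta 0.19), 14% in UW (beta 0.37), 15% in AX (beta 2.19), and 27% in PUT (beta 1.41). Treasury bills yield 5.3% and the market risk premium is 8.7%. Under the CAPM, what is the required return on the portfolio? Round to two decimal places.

13.72%

β_P = Σ w_i β_i = 0.22×0.75 + 0.22×0.19 + 0.14×0.37 + 0.15×2.19 + 0.27×1.41 = 0.9678
E(R_P) = R_f + β_P × MRP = 5.3% + 0.9678 × 8.7% = 13.72%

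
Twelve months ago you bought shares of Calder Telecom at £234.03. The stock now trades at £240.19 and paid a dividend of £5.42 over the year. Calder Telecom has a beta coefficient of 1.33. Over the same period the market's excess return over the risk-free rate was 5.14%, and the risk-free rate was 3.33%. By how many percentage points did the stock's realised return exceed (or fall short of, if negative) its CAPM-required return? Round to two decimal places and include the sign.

Realised HPR = (P1 + D1 − P0) / P0 = (240.19 + 5.42 − 234.03) / 234.03 = 11.58 / 234.03 = 4.9481%
CAPM required = R_f + β·MRP = 3.33% + 1.33 × 5.14% = 10.1662%
α = realised − required = 4.9481% − 10.1662% = -5.22%

-5.22%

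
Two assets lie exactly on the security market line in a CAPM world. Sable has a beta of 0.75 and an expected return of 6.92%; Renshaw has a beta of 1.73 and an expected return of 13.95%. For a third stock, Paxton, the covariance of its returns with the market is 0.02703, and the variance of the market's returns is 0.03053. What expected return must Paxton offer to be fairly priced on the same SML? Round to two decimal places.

7.89%

MRP = (13.95% − 6.92%) / (1.73 − 0.75) = 7.1735%
R_f = 6.92% − 0.75 × 7.1735% = 1.5399%
β_Paxton = Cov / Var(R_m) = 0.02703 / 0.03053 = 0.8854
E(R_Paxton) = R_f + β × MRP = 1.5399% + 0.8854 × 7.1735% = 7.89%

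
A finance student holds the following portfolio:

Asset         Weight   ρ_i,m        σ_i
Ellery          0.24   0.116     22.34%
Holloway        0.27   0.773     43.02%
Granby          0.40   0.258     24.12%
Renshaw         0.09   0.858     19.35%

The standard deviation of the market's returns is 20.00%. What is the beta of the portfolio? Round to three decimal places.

β_Ellery = 0.116 × 22.34% / 20.00% = 0.1296
β_Holloway = 0.773 × 43.02% / 20.00% = 1.6627
β_Granby = 0.258 × 24.12% / 20.00% = 0.3111
β_Renshaw = 0.858 × 19.35% / 20.00% = 0.8301
β_P = Σ w_i β_i = 0.24×0.1296 + 0.27×1.6627 + 0.40×0.3111 + 0.09×0.8301 = 0.6792

0.679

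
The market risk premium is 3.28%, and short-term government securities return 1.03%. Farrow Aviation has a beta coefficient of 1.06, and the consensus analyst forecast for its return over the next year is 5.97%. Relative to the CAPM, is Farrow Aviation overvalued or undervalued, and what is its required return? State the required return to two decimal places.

Required return = R_f + β·MRP = 1.03% + 1.06 × 3.28% = 4.51%
Forecast 5.97% > required 4.51% → the stock plots above the SML → undervalued.

Undervalued; required return 4.51%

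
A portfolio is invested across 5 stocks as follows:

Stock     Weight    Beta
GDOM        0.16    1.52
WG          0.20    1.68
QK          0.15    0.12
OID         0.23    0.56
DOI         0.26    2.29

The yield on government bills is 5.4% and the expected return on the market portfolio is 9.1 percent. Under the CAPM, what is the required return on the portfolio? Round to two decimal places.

β_P = Σ w_i β_i = 0.16×1.52 + 0.20×1.68 + 0.15×0.12 + 0.23×0.56 + 0.26×2.29 = 1.3214
MRP = 9.1% − 5.4% = 3.70%
E(R_P) = R_f + β_P × MRP = 5.4% + 1.3214 × 3.7% = 10.29%

10.29%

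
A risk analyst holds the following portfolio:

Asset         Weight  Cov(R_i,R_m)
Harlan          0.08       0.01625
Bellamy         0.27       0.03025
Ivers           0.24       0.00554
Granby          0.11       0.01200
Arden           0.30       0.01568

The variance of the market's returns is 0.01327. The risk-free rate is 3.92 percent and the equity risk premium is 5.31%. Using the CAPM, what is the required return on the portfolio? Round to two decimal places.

10.65%

β_Harlan = 0.01625 / 0.01327 = 1.2246
β_Bellamy = 0.03025 / 0.01327 = 2.2796
β_Ivers = 0.00554 / 0.01327 = 0.4175
β_Granby = 0.01200 / 0.01327 = 0.9043
β_Arden = 0.01568 / 0.01327 = 1.1816
β_P = Σ w_i β_i = 0.08×1.2246 + 0.27×2.2796 + 0.24×0.4175 + 0.11×0.9043 + 0.30×1.1816 = 1.2676
E(R_P) = R_f + β_P × MRP = 3.92% + 1.2676 × 5.31% = 10.65%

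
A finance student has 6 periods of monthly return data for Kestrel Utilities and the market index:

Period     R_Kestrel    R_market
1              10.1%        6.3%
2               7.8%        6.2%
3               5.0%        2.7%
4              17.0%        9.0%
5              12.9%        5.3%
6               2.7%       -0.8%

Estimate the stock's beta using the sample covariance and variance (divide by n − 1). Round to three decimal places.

Mean R_i = (10.1 + 7.8 + 5.0 + 17.0 + 12.9 + 2.7) / 6 = 9.2500%
Mean R_m = (6.3 + 6.2 + 2.7 + 9.0 + 5.3 − 0.8) / 6 = 4.7833%
Σ(R_i − R̄_i)(R_m − R̄_m) = 79.2250  ⇒  Cov = 79.2250 / 5 = 15.8450
Σ(R_m − R̄_m)² = 57.8683  ⇒  Var(R_m) = 57.8683 / 5 = 11.5737
β = Cov / Var(R_m) = 15.8450 / 11.5737 = 1.3691

1.369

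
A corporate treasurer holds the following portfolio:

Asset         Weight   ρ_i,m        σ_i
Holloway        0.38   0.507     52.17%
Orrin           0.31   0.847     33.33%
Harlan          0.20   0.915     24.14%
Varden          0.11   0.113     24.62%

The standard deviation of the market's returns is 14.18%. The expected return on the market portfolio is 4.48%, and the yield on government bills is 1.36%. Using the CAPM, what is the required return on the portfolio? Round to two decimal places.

β_Holloway = 0.507 × 52.17% / 14.18% = 1.8653
β_Orrin = 0.847 × 33.33% / 14.18% = 1.9909
β_Harlan = 0.915 × 24.14% / 14.18% = 1.5577
β_Varden = 0.113 × 24.62% / 14.18% = 0.1962
β_P = Σ w_i β_i = 0.38×1.8653 + 0.31×1.9909 + 0.20×1.5577 + 0.11×0.1962 = 1.6591
MRP = 4.48% − 1.36% = 3.12%
E(R_P) = R_f + β_P × MRP = 1.36% + 1.6591 × 3.12% = 6.54%

6.54%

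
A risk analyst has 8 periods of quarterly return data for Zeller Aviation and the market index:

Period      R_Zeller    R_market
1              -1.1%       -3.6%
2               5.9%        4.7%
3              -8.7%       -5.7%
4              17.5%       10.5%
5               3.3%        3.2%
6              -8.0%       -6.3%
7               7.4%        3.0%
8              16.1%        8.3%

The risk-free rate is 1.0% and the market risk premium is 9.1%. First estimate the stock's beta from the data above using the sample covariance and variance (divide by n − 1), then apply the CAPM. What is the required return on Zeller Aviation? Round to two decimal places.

Mean R_i = (-1.1 + 5.9 − 8.7 + 17.5 + 3.3 − 8.0 + 7.4 + 16.1) / 8 = 4.0500%
Mean R_m = (-3.6 + 4.7 − 5.7 + 10.5 + 3.2 − 6.3 + 3.0 + 8.3) / 8 = 1.7625%
Σ(R_i − R̄_i)(R_m − R̄_m) = 424.7150  ⇒  Cov = 424.7150 / 7 = 60.6736
Σ(R_m − R̄_m)² = 280.7588  ⇒  Var(R_m) = 280.7588 / 7 = 40.1084
β = Cov / Var(R_m) = 60.6736 / 40.1084 = 1.5127
E(R) = R_f + β × MRP = 1.0% + 1.5127 × 9.1% = 14.77%

14.77%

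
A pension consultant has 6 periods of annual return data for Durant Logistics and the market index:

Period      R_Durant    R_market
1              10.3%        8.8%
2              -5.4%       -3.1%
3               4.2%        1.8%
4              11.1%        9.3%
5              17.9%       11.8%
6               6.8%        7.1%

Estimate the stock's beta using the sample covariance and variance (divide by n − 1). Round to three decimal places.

Mean R_i = (10.3 − 5.4 + 4.2 + 11.1 + 17.9 + 6.8) / 6 = 7.4833%
Mean R_m = (8.8 − 3.1 + 1.8 + 9.3 + 11.8 + 7.1) / 6 = 5.9500%
Σ(R_i − R̄_i)(R_m − R̄_m) = 210.5150  ⇒  Cov = 210.5150 / 5 = 42.1030
Σ(R_m − R̄_m)² = 154.0150  ⇒  Var(R_m) = 154.0150 / 5 = 30.8030
β = Cov / Var(R_m) = 42.1030 / 30.8030 = 1.3668

1.367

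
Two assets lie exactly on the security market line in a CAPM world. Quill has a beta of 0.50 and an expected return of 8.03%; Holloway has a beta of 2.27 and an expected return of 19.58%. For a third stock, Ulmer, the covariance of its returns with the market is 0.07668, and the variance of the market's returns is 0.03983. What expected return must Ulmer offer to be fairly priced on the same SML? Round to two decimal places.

17.33%

MRP = (19.58% − 8.03%) / (2.27 − 0.50) = 6.5254%
R_f = 8.03% − 0.50 × 6.5254% = 4.7673%
β_Ulmer = Cov / Var(R_m) = 0.07668 / 0.03983 = 1.9252
E(R_Ulmer) = R_f + β × MRP = 4.7673% + 1.9252 × 6.5254% = 17.33%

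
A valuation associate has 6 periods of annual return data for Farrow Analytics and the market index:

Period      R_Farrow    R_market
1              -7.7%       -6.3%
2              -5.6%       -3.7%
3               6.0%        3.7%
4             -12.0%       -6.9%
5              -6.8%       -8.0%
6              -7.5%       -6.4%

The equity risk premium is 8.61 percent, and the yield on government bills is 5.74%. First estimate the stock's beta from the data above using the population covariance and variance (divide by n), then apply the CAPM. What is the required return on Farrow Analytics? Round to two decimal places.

Mean R_i = (-7.7 − 5.6 + 6.0 − 12.0 − 6.8 − 7.5) / 6 = -5.6000%
Mean R_m = (-6.3 − 3.7 + 3.7 − 6.9 − 8.0 − 6.4) / 6 = -4.6000%
Σ(R_i − R̄_i)(R_m − R̄_m) = 122.0700  ⇒  Cov = 122.0700 / 6 = 20.3450
Σ(R_m − R̄_m)² = 92.6800  ⇒  Var(R_m) = 92.6800 / 6 = 15.4467
β = Cov / Var(R_m) = 20.3450 / 15.4467 = 1.3171
E(R) = R_f + β × MRP = 5.74% + 1.3171 × 8.61% = 17.08%

17.08%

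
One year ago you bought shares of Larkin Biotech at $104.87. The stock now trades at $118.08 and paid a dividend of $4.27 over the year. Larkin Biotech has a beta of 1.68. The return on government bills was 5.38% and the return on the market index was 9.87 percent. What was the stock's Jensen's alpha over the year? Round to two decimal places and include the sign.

+3.75%

Realised HPR = (P1 + D1 − P0) / P0 = (118.08 + 4.27 − 104.87) / 104.87 = 17.48 / 104.87 = 16.6683%
MRP = 9.87% − 5.38% = 4.49%
CAPM required = R_f + β·MRP = 5.38% + 1.68 × 4.49% = 12.9232%
α = realised − required = 16.6683% − 12.9232% = +3.75%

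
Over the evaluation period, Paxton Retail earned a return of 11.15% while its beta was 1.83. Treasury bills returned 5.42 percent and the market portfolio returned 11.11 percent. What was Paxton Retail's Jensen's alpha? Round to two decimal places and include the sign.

-4.68%

Market excess return = 11.11% − 5.42% = 5.69%
CAPM benchmark = R_f + β(R_m − R_f) = 5.42% + 1.83 × 5.69% = 15.8327%
α = actual − benchmark = 11.15% − 15.8327% = -4.68%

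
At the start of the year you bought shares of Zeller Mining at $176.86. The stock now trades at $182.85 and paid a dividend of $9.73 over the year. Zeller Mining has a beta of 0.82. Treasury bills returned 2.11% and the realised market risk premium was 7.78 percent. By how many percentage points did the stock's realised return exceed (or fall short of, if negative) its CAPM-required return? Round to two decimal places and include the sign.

Realised HPR = (P1 + D1 − P0) / P0 = (182.85 + 9.73 − 176.86) / 176.86 = 15.72 / 176.86 = 8.8884%
CAPM required = R_f + β·MRP = 2.11% + 0.82 × 7.78% = 8.4896%
α = realised − required = 8.8884% − 8.4896% = +0.40%

+0.40%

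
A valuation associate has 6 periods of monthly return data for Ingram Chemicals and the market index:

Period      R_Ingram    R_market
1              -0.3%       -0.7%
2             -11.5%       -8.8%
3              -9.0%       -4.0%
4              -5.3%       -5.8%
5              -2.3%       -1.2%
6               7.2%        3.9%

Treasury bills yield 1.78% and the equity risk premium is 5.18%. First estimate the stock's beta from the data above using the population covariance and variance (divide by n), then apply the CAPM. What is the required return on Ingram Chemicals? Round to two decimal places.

9.18%

Mean R_i = (-0.3 − 11.5 − 9.0 − 5.3 − 2.3 + 7.2) / 6 = -3.5333%
Mean R_m = (-0.7 − 8.8 − 4.0 − 5.8 − 1.2 + 3.9) / 6 = -2.7667%
Σ(R_i − R̄_i)(R_m − R̄_m) = 140.3367  ⇒  Cov = 140.3367 / 6 = 23.3895
Σ(R_m − R̄_m)² = 98.2933  ⇒  Var(R_m) = 98.2933 / 6 = 16.3822
β = Cov / Var(R_m) = 23.3895 / 16.3822 = 1.4277
E(R) = R_f + β × MRP = 1.78% + 1.4277 × 5.18% = 9.18%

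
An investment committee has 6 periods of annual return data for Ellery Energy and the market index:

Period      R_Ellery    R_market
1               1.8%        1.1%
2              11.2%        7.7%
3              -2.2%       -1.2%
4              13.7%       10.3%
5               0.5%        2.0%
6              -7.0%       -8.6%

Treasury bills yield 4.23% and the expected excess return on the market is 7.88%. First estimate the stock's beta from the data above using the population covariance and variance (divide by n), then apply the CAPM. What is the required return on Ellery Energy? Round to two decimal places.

13.32%

Mean R_i = (1.8 + 11.2 − 2.2 + 13.7 + 0.5 − 7.0) / 6 = 3.0000%
Mean R_m = (1.1 + 7.7 − 1.2 + 10.3 + 2.0 − 8.6) / 6 = 1.8833%
Σ(R_i − R̄_i)(R_m − R̄_m) = 259.2700  ⇒  Cov = 259.2700 / 6 = 43.2117
Σ(R_m − R̄_m)² = 224.7083  ⇒  Var(R_m) = 224.7083 / 6 = 37.4514
β = Cov / Var(R_m) = 43.2117 / 37.4514 = 1.1538
E(R) = R_f + β × MRP = 4.23% + 1.1538 × 7.88% = 13.32%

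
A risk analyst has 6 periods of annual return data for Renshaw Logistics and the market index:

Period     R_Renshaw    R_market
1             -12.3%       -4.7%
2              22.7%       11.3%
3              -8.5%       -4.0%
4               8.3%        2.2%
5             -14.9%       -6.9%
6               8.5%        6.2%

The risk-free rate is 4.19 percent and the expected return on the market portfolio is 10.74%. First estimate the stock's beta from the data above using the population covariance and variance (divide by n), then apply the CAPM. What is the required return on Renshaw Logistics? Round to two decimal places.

17.59%

Mean R_i = (-12.3 + 22.7 − 8.5 + 8.3 − 14.9 + 8.5) / 6 = 0.6333%
Mean R_m = (-4.7 + 11.3 − 4.0 + 2.2 − 6.9 + 6.2) / 6 = 0.6833%
Σ(R_i − R̄_i)(R_m − R̄_m) = 519.4933  ⇒  Cov = 519.4933 / 6 = 86.5822
Σ(R_m − R̄_m)² = 253.8683  ⇒  Var(R_m) = 253.8683 / 6 = 42.3114
β = Cov / Var(R_m) = 86.5822 / 42.3114 = 2.0463
MRP = 10.74% − 4.19% = 6.55%
E(R) = R_f + β × MRP = 4.19% + 2.0463 × 6.55% = 17.59%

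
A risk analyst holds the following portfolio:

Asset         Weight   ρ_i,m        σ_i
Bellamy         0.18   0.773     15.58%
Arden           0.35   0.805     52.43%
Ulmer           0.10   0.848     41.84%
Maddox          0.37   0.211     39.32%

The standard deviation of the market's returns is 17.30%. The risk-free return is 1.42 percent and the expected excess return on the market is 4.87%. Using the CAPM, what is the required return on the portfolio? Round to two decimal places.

β_Bellamy = 0.773 × 15.58% / 17.30% = 0.6961
β_Arden = 0.805 × 52.43% / 17.30% = 2.4397
β_Ulmer = 0.848 × 41.84% / 17.30% = 2.0509
β_Maddox = 0.211 × 39.32% / 17.30% = 0.4796
β_P = Σ w_i β_i = 0.18×0.6961 + 0.35×2.4397 + 0.10×2.0509 + 0.37×0.4796 = 1.3617
E(R_P) = R_f + β_P × MRP = 1.42% + 1.3617 × 4.87% = 8.05%

8.05%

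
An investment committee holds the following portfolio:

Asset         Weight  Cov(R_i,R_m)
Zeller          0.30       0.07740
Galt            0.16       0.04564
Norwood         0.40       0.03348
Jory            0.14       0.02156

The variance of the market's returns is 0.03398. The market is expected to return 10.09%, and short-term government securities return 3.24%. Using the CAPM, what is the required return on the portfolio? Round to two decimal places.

β_Zeller = 0.07740 / 0.03398 = 2.2778
β_Galt = 0.04564 / 0.03398 = 1.3431
β_Norwood = 0.03348 / 0.03398 = 0.9853
β_Jory = 0.02156 / 0.03398 = 0.6345
β_P = Σ w_i β_i = 0.30×2.2778 + 0.16×1.3431 + 0.40×0.9853 + 0.14×0.6345 = 1.3812
MRP = 10.09% − 3.24% = 6.85%
E(R_P) = R_f + β_P × MRP = 3.24% + 1.3812 × 6.85% = 12.70%

12.70%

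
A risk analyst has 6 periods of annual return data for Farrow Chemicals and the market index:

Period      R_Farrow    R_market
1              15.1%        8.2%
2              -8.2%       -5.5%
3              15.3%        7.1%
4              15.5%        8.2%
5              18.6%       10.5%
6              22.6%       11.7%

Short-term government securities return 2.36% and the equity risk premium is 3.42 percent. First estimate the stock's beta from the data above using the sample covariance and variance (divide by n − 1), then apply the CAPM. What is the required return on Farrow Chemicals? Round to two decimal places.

Mean R_i = (15.1 − 8.2 + 15.3 + 15.5 + 18.6 + 22.6) / 6 = 13.1500%
Mean R_m = (8.2 − 5.5 + 7.1 + 8.2 + 10.5 + 11.7) / 6 = 6.7000%
Σ(R_i − R̄_i)(R_m − R̄_m) = 335.7400  ⇒  Cov = 335.7400 / 5 = 67.1480
Σ(R_m − R̄_m)² = 192.9400  ⇒  Var(R_m) = 192.9400 / 5 = 38.5880
β = Cov / Var(R_m) = 67.1480 / 38.5880 = 1.7401
E(R) = R_f + β × MRP = 2.36% + 1.7401 × 3.42% = 8.31%

8.31%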